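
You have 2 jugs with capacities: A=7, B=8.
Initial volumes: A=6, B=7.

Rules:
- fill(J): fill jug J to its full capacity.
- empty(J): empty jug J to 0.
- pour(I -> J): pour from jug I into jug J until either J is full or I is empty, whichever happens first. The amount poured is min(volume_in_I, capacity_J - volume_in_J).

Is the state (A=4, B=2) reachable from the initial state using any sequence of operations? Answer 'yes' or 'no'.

BFS explored all 31 reachable states.
Reachable set includes: (0,0), (0,1), (0,2), (0,3), (0,4), (0,5), (0,6), (0,7), (0,8), (1,0), (1,8), (2,0) ...
Target (A=4, B=2) not in reachable set → no.

Answer: no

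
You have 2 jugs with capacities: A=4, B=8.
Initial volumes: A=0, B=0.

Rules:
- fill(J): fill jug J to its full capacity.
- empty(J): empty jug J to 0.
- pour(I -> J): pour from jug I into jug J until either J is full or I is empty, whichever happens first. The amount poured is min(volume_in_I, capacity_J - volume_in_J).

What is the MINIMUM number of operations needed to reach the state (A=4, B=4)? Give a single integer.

Answer: 2

Derivation:
BFS from (A=0, B=0). One shortest path:
  1. fill(B) -> (A=0 B=8)
  2. pour(B -> A) -> (A=4 B=4)
Reached target in 2 moves.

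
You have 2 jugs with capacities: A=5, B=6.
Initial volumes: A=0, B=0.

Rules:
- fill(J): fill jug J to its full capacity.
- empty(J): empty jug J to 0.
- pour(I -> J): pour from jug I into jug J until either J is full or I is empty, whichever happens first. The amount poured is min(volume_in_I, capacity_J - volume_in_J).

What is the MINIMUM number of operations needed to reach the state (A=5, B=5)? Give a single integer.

Answer: 3

Derivation:
BFS from (A=0, B=0). One shortest path:
  1. fill(A) -> (A=5 B=0)
  2. pour(A -> B) -> (A=0 B=5)
  3. fill(A) -> (A=5 B=5)
Reached target in 3 moves.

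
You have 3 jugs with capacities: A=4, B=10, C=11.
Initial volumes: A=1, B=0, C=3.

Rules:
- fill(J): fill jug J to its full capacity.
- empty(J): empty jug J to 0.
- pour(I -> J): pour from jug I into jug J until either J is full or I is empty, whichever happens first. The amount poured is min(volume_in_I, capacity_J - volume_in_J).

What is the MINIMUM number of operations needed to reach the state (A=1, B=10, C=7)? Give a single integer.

BFS from (A=1, B=0, C=3). One shortest path:
  1. fill(B) -> (A=1 B=10 C=3)
  2. pour(B -> A) -> (A=4 B=7 C=3)
  3. pour(A -> C) -> (A=0 B=7 C=7)
  4. fill(A) -> (A=4 B=7 C=7)
  5. pour(A -> B) -> (A=1 B=10 C=7)
Reached target in 5 moves.

Answer: 5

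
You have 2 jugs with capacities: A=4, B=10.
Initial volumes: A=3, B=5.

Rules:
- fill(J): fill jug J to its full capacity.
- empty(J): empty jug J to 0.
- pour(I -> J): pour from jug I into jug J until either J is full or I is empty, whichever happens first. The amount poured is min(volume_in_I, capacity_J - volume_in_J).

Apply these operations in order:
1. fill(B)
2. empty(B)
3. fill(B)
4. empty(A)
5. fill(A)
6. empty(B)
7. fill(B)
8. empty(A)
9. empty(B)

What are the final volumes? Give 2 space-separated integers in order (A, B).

Answer: 0 0

Derivation:
Step 1: fill(B) -> (A=3 B=10)
Step 2: empty(B) -> (A=3 B=0)
Step 3: fill(B) -> (A=3 B=10)
Step 4: empty(A) -> (A=0 B=10)
Step 5: fill(A) -> (A=4 B=10)
Step 6: empty(B) -> (A=4 B=0)
Step 7: fill(B) -> (A=4 B=10)
Step 8: empty(A) -> (A=0 B=10)
Step 9: empty(B) -> (A=0 B=0)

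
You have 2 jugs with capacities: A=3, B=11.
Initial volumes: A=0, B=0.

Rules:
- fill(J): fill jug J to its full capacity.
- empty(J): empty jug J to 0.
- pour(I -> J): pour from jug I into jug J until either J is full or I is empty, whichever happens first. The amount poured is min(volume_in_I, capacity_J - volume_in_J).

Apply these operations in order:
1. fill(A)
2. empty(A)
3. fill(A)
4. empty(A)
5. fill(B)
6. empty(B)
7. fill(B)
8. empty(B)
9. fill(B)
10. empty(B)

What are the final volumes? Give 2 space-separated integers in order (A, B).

Answer: 0 0

Derivation:
Step 1: fill(A) -> (A=3 B=0)
Step 2: empty(A) -> (A=0 B=0)
Step 3: fill(A) -> (A=3 B=0)
Step 4: empty(A) -> (A=0 B=0)
Step 5: fill(B) -> (A=0 B=11)
Step 6: empty(B) -> (A=0 B=0)
Step 7: fill(B) -> (A=0 B=11)
Step 8: empty(B) -> (A=0 B=0)
Step 9: fill(B) -> (A=0 B=11)
Step 10: empty(B) -> (A=0 B=0)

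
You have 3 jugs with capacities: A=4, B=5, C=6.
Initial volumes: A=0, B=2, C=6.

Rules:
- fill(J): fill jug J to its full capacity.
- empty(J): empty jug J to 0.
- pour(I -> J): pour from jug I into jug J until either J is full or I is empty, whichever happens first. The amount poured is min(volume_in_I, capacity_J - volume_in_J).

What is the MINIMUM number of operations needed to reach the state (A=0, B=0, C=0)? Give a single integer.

Answer: 2

Derivation:
BFS from (A=0, B=2, C=6). One shortest path:
  1. empty(B) -> (A=0 B=0 C=6)
  2. empty(C) -> (A=0 B=0 C=0)
Reached target in 2 moves.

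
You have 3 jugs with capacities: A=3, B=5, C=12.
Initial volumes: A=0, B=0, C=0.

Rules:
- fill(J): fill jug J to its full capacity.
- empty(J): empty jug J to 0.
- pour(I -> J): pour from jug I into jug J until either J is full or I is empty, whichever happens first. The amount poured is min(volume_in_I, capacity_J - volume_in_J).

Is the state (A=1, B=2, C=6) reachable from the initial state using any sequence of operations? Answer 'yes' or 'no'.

BFS explored all 224 reachable states.
Reachable set includes: (0,0,0), (0,0,1), (0,0,2), (0,0,3), (0,0,4), (0,0,5), (0,0,6), (0,0,7), (0,0,8), (0,0,9), (0,0,10), (0,0,11) ...
Target (A=1, B=2, C=6) not in reachable set → no.

Answer: no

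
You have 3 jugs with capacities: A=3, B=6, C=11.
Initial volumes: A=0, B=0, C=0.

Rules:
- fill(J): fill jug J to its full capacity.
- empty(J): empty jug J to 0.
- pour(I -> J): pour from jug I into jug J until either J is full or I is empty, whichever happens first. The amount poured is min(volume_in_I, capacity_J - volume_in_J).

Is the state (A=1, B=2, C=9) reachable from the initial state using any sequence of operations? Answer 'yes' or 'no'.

BFS explored all 236 reachable states.
Reachable set includes: (0,0,0), (0,0,1), (0,0,2), (0,0,3), (0,0,4), (0,0,5), (0,0,6), (0,0,7), (0,0,8), (0,0,9), (0,0,10), (0,0,11) ...
Target (A=1, B=2, C=9) not in reachable set → no.

Answer: no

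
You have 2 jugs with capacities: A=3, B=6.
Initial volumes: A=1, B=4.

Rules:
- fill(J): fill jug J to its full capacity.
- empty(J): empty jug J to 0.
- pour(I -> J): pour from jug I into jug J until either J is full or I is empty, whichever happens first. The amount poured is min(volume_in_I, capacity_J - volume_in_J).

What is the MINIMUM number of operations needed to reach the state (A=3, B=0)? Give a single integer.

Answer: 2

Derivation:
BFS from (A=1, B=4). One shortest path:
  1. fill(A) -> (A=3 B=4)
  2. empty(B) -> (A=3 B=0)
Reached target in 2 moves.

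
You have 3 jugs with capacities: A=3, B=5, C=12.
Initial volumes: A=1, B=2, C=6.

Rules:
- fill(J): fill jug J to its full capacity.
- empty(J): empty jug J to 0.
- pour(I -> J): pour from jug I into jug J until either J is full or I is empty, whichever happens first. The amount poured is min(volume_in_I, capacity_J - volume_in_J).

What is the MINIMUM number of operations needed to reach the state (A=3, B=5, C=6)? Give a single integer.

Answer: 2

Derivation:
BFS from (A=1, B=2, C=6). One shortest path:
  1. fill(A) -> (A=3 B=2 C=6)
  2. fill(B) -> (A=3 B=5 C=6)
Reached target in 2 moves.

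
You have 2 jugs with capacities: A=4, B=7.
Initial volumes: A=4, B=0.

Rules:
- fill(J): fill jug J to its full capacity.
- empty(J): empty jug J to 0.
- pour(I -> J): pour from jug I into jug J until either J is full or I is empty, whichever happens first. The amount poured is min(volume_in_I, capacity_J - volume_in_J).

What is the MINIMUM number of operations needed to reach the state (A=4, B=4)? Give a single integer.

Answer: 2

Derivation:
BFS from (A=4, B=0). One shortest path:
  1. pour(A -> B) -> (A=0 B=4)
  2. fill(A) -> (A=4 B=4)
Reached target in 2 moves.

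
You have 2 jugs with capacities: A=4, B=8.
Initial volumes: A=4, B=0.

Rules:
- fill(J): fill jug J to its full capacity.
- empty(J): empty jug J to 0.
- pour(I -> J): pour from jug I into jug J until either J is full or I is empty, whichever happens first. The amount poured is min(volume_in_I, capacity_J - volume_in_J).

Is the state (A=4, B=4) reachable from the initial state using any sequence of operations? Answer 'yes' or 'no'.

BFS from (A=4, B=0):
  1. pour(A -> B) -> (A=0 B=4)
  2. fill(A) -> (A=4 B=4)
Target reached → yes.

Answer: yes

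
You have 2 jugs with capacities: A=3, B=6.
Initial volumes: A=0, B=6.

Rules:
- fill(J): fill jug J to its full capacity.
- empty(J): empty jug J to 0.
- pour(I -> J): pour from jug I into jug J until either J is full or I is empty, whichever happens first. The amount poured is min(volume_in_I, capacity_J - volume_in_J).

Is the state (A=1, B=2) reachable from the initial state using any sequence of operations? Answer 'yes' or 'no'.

Answer: no

Derivation:
BFS explored all 6 reachable states.
Reachable set includes: (0,0), (0,3), (0,6), (3,0), (3,3), (3,6)
Target (A=1, B=2) not in reachable set → no.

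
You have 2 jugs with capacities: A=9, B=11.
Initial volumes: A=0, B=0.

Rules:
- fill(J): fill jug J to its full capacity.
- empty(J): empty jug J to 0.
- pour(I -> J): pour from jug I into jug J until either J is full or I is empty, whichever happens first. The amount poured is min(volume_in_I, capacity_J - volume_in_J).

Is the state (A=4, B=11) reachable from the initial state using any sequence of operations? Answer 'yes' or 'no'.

BFS from (A=0, B=0):
  1. fill(B) -> (A=0 B=11)
  2. pour(B -> A) -> (A=9 B=2)
  3. empty(A) -> (A=0 B=2)
  4. pour(B -> A) -> (A=2 B=0)
  5. fill(B) -> (A=2 B=11)
  6. pour(B -> A) -> (A=9 B=4)
  7. empty(A) -> (A=0 B=4)
  8. pour(B -> A) -> (A=4 B=0)
  9. fill(B) -> (A=4 B=11)
Target reached → yes.

Answer: yes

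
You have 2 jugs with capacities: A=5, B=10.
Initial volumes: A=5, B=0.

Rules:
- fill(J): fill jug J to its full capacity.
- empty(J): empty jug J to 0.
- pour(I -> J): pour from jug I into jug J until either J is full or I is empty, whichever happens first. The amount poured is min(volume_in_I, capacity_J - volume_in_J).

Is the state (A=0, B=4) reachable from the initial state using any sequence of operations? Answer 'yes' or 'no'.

Answer: no

Derivation:
BFS explored all 6 reachable states.
Reachable set includes: (0,0), (0,5), (0,10), (5,0), (5,5), (5,10)
Target (A=0, B=4) not in reachable set → no.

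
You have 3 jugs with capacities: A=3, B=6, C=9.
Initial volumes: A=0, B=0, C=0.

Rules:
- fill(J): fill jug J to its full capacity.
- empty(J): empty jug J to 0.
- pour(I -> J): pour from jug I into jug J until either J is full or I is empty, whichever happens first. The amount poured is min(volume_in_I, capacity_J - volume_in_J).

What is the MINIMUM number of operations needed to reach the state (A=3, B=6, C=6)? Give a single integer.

Answer: 3

Derivation:
BFS from (A=0, B=0, C=0). One shortest path:
  1. fill(B) -> (A=0 B=6 C=0)
  2. fill(C) -> (A=0 B=6 C=9)
  3. pour(C -> A) -> (A=3 B=6 C=6)
Reached target in 3 moves.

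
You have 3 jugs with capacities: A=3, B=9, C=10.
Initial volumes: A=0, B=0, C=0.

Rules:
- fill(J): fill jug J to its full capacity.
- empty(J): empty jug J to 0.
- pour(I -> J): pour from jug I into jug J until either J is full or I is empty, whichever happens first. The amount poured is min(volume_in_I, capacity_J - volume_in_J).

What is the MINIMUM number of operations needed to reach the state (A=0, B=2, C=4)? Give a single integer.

BFS from (A=0, B=0, C=0). One shortest path:
  1. fill(A) -> (A=3 B=0 C=0)
  2. fill(B) -> (A=3 B=9 C=0)
  3. pour(A -> C) -> (A=0 B=9 C=3)
  4. pour(B -> C) -> (A=0 B=2 C=10)
  5. pour(C -> A) -> (A=3 B=2 C=7)
  6. empty(A) -> (A=0 B=2 C=7)
  7. pour(C -> A) -> (A=3 B=2 C=4)
  8. empty(A) -> (A=0 B=2 C=4)
Reached target in 8 moves.

Answer: 8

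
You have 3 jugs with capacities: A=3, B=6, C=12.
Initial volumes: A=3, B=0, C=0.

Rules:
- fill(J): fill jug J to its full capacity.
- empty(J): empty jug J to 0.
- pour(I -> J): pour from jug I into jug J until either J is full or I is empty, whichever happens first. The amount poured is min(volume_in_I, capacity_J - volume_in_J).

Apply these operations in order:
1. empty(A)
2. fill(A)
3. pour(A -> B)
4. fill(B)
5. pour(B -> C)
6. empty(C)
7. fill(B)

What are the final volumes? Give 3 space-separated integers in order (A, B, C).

Step 1: empty(A) -> (A=0 B=0 C=0)
Step 2: fill(A) -> (A=3 B=0 C=0)
Step 3: pour(A -> B) -> (A=0 B=3 C=0)
Step 4: fill(B) -> (A=0 B=6 C=0)
Step 5: pour(B -> C) -> (A=0 B=0 C=6)
Step 6: empty(C) -> (A=0 B=0 C=0)
Step 7: fill(B) -> (A=0 B=6 C=0)

Answer: 0 6 0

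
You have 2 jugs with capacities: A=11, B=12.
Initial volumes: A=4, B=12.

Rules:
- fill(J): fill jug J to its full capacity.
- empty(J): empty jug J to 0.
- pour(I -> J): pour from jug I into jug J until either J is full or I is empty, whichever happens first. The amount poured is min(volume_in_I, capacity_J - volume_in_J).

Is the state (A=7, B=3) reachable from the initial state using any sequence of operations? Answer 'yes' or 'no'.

Answer: no

Derivation:
BFS explored all 46 reachable states.
Reachable set includes: (0,0), (0,1), (0,2), (0,3), (0,4), (0,5), (0,6), (0,7), (0,8), (0,9), (0,10), (0,11) ...
Target (A=7, B=3) not in reachable set → no.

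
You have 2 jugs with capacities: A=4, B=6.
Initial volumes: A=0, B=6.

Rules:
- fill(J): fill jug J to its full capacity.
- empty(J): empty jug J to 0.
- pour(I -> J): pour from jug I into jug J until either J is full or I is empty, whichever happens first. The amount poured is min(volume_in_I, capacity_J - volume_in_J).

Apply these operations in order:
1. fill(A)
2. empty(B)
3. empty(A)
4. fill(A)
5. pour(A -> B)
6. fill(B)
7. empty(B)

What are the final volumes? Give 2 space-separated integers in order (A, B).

Answer: 0 0

Derivation:
Step 1: fill(A) -> (A=4 B=6)
Step 2: empty(B) -> (A=4 B=0)
Step 3: empty(A) -> (A=0 B=0)
Step 4: fill(A) -> (A=4 B=0)
Step 5: pour(A -> B) -> (A=0 B=4)
Step 6: fill(B) -> (A=0 B=6)
Step 7: empty(B) -> (A=0 B=0)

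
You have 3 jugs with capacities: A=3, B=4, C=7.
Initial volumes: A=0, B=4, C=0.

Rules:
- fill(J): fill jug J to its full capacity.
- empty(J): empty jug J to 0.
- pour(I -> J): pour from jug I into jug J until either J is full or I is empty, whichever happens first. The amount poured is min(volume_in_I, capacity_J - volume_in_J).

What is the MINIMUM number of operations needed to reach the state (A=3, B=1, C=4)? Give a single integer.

BFS from (A=0, B=4, C=0). One shortest path:
  1. pour(B -> C) -> (A=0 B=0 C=4)
  2. fill(B) -> (A=0 B=4 C=4)
  3. pour(B -> A) -> (A=3 B=1 C=4)
Reached target in 3 moves.

Answer: 3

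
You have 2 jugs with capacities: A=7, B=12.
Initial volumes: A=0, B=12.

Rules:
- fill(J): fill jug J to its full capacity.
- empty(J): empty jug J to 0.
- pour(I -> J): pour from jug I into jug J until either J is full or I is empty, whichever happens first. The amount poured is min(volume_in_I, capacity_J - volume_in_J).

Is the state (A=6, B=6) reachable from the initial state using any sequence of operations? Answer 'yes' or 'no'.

BFS explored all 38 reachable states.
Reachable set includes: (0,0), (0,1), (0,2), (0,3), (0,4), (0,5), (0,6), (0,7), (0,8), (0,9), (0,10), (0,11) ...
Target (A=6, B=6) not in reachable set → no.

Answer: no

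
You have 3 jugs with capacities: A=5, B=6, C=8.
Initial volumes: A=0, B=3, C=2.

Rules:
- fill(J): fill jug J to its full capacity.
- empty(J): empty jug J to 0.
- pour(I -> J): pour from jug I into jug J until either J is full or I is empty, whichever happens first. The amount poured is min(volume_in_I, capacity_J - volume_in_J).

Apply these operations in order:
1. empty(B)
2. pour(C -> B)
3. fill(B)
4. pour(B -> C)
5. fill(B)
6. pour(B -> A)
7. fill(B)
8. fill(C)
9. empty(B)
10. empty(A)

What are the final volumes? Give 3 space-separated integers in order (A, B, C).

Step 1: empty(B) -> (A=0 B=0 C=2)
Step 2: pour(C -> B) -> (A=0 B=2 C=0)
Step 3: fill(B) -> (A=0 B=6 C=0)
Step 4: pour(B -> C) -> (A=0 B=0 C=6)
Step 5: fill(B) -> (A=0 B=6 C=6)
Step 6: pour(B -> A) -> (A=5 B=1 C=6)
Step 7: fill(B) -> (A=5 B=6 C=6)
Step 8: fill(C) -> (A=5 B=6 C=8)
Step 9: empty(B) -> (A=5 B=0 C=8)
Step 10: empty(A) -> (A=0 B=0 C=8)

Answer: 0 0 8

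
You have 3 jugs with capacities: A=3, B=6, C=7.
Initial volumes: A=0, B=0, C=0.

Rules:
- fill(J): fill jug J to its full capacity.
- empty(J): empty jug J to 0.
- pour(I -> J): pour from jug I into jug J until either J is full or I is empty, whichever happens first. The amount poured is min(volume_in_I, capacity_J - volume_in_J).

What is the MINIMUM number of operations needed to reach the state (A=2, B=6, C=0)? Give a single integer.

BFS from (A=0, B=0, C=0). One shortest path:
  1. fill(A) -> (A=3 B=0 C=0)
  2. fill(B) -> (A=3 B=6 C=0)
  3. pour(B -> C) -> (A=3 B=0 C=6)
  4. fill(B) -> (A=3 B=6 C=6)
  5. pour(A -> C) -> (A=2 B=6 C=7)
  6. empty(C) -> (A=2 B=6 C=0)
Reached target in 6 moves.

Answer: 6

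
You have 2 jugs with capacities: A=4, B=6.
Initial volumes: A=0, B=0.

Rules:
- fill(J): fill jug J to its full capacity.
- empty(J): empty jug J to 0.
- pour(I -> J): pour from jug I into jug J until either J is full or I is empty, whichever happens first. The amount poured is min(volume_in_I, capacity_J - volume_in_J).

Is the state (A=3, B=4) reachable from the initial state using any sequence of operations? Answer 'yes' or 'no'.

BFS explored all 10 reachable states.
Reachable set includes: (0,0), (0,2), (0,4), (0,6), (2,0), (2,6), (4,0), (4,2), (4,4), (4,6)
Target (A=3, B=4) not in reachable set → no.

Answer: no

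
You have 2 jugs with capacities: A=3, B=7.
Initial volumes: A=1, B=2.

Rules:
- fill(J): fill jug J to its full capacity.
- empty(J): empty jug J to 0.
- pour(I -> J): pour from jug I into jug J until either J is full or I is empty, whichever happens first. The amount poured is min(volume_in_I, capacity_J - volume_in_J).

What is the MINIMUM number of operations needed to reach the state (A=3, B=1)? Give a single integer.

BFS from (A=1, B=2). One shortest path:
  1. empty(B) -> (A=1 B=0)
  2. pour(A -> B) -> (A=0 B=1)
  3. fill(A) -> (A=3 B=1)
Reached target in 3 moves.

Answer: 3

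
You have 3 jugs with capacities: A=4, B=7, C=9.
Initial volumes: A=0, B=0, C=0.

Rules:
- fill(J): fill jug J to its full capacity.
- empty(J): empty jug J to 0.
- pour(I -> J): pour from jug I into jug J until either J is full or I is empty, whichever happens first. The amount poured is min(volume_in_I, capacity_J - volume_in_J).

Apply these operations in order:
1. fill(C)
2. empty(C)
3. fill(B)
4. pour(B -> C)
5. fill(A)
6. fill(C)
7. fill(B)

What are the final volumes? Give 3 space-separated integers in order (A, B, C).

Step 1: fill(C) -> (A=0 B=0 C=9)
Step 2: empty(C) -> (A=0 B=0 C=0)
Step 3: fill(B) -> (A=0 B=7 C=0)
Step 4: pour(B -> C) -> (A=0 B=0 C=7)
Step 5: fill(A) -> (A=4 B=0 C=7)
Step 6: fill(C) -> (A=4 B=0 C=9)
Step 7: fill(B) -> (A=4 B=7 C=9)

Answer: 4 7 9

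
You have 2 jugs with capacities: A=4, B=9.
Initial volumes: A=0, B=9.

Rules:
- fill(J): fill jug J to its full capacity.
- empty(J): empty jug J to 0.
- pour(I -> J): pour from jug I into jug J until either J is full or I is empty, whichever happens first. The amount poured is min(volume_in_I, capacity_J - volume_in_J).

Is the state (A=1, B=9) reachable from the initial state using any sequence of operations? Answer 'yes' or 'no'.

Answer: yes

Derivation:
BFS from (A=0, B=9):
  1. pour(B -> A) -> (A=4 B=5)
  2. empty(A) -> (A=0 B=5)
  3. pour(B -> A) -> (A=4 B=1)
  4. empty(A) -> (A=0 B=1)
  5. pour(B -> A) -> (A=1 B=0)
  6. fill(B) -> (A=1 B=9)
Target reached → yes.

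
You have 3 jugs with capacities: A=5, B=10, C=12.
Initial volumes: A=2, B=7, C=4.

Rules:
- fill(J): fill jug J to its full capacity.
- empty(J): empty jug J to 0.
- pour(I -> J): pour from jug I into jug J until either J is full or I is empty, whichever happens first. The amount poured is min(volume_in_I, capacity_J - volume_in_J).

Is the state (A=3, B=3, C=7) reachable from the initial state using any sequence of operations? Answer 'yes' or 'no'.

BFS explored all 463 reachable states.
Reachable set includes: (0,0,0), (0,0,1), (0,0,2), (0,0,3), (0,0,4), (0,0,5), (0,0,6), (0,0,7), (0,0,8), (0,0,9), (0,0,10), (0,0,11) ...
Target (A=3, B=3, C=7) not in reachable set → no.

Answer: no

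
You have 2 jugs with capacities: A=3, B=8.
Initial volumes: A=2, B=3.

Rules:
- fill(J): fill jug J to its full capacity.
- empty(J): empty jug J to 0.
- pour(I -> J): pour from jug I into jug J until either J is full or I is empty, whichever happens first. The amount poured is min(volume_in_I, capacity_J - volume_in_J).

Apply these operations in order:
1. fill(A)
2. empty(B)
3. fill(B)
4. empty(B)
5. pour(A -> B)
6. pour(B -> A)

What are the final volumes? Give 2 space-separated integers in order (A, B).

Answer: 3 0

Derivation:
Step 1: fill(A) -> (A=3 B=3)
Step 2: empty(B) -> (A=3 B=0)
Step 3: fill(B) -> (A=3 B=8)
Step 4: empty(B) -> (A=3 B=0)
Step 5: pour(A -> B) -> (A=0 B=3)
Step 6: pour(B -> A) -> (A=3 B=0)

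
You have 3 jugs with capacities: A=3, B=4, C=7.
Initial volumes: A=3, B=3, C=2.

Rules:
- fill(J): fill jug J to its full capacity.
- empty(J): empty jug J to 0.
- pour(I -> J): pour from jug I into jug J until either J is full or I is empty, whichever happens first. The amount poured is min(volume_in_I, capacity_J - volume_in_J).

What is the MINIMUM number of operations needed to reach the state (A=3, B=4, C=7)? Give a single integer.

BFS from (A=3, B=3, C=2). One shortest path:
  1. fill(B) -> (A=3 B=4 C=2)
  2. fill(C) -> (A=3 B=4 C=7)
Reached target in 2 moves.

Answer: 2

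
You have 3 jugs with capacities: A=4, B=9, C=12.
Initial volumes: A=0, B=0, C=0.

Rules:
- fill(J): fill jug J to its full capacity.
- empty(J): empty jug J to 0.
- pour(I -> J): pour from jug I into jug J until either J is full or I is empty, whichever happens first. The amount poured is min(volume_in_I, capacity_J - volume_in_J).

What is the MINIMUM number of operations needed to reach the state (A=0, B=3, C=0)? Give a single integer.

Answer: 4

Derivation:
BFS from (A=0, B=0, C=0). One shortest path:
  1. fill(C) -> (A=0 B=0 C=12)
  2. pour(C -> B) -> (A=0 B=9 C=3)
  3. empty(B) -> (A=0 B=0 C=3)
  4. pour(C -> B) -> (A=0 B=3 C=0)
Reached target in 4 moves.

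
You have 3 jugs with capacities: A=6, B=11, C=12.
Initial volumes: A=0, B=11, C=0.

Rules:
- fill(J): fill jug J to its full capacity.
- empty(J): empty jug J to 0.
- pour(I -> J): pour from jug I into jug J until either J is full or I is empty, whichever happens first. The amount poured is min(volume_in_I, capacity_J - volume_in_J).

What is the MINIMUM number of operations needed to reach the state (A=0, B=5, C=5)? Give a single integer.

BFS from (A=0, B=11, C=0). One shortest path:
  1. pour(B -> A) -> (A=6 B=5 C=0)
  2. empty(A) -> (A=0 B=5 C=0)
  3. pour(B -> C) -> (A=0 B=0 C=5)
  4. fill(B) -> (A=0 B=11 C=5)
  5. pour(B -> A) -> (A=6 B=5 C=5)
  6. empty(A) -> (A=0 B=5 C=5)
Reached target in 6 moves.

Answer: 6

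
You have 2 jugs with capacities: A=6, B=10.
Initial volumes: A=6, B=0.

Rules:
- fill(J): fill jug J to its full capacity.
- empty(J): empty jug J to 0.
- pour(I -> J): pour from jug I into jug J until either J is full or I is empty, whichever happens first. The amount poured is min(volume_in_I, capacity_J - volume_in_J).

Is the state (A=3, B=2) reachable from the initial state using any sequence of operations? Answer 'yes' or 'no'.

Answer: no

Derivation:
BFS explored all 16 reachable states.
Reachable set includes: (0,0), (0,2), (0,4), (0,6), (0,8), (0,10), (2,0), (2,10), (4,0), (4,10), (6,0), (6,2) ...
Target (A=3, B=2) not in reachable set → no.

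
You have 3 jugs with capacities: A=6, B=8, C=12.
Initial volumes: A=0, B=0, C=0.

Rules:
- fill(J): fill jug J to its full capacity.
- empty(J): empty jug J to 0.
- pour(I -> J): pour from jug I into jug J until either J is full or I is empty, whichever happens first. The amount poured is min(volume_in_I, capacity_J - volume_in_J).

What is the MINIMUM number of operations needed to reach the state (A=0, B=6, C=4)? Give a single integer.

BFS from (A=0, B=0, C=0). One shortest path:
  1. fill(A) -> (A=6 B=0 C=0)
  2. fill(C) -> (A=6 B=0 C=12)
  3. pour(C -> B) -> (A=6 B=8 C=4)
  4. empty(B) -> (A=6 B=0 C=4)
  5. pour(A -> B) -> (A=0 B=6 C=4)
Reached target in 5 moves.

Answer: 5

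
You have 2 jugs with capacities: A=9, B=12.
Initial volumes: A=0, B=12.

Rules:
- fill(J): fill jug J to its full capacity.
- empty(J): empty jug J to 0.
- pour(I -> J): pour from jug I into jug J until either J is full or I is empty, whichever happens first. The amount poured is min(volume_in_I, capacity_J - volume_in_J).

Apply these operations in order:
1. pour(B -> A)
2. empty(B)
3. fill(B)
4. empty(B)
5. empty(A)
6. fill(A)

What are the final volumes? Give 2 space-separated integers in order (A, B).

Step 1: pour(B -> A) -> (A=9 B=3)
Step 2: empty(B) -> (A=9 B=0)
Step 3: fill(B) -> (A=9 B=12)
Step 4: empty(B) -> (A=9 B=0)
Step 5: empty(A) -> (A=0 B=0)
Step 6: fill(A) -> (A=9 B=0)

Answer: 9 0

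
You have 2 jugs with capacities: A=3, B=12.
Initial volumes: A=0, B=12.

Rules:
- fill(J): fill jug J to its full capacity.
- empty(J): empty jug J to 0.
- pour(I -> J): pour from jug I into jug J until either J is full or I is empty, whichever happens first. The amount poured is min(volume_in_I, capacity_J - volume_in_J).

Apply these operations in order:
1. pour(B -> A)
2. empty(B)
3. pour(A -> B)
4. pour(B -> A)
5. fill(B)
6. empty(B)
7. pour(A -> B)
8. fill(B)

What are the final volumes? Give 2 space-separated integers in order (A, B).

Answer: 0 12

Derivation:
Step 1: pour(B -> A) -> (A=3 B=9)
Step 2: empty(B) -> (A=3 B=0)
Step 3: pour(A -> B) -> (A=0 B=3)
Step 4: pour(B -> A) -> (A=3 B=0)
Step 5: fill(B) -> (A=3 B=12)
Step 6: empty(B) -> (A=3 B=0)
Step 7: pour(A -> B) -> (A=0 B=3)
Step 8: fill(B) -> (A=0 B=12)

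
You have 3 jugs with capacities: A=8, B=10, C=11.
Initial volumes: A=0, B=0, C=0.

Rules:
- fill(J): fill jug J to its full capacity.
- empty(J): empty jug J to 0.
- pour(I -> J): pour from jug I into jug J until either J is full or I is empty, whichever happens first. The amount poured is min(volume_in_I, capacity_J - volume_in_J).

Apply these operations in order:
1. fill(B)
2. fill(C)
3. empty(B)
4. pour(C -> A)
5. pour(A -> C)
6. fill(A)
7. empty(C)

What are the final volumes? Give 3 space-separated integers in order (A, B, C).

Answer: 8 0 0

Derivation:
Step 1: fill(B) -> (A=0 B=10 C=0)
Step 2: fill(C) -> (A=0 B=10 C=11)
Step 3: empty(B) -> (A=0 B=0 C=11)
Step 4: pour(C -> A) -> (A=8 B=0 C=3)
Step 5: pour(A -> C) -> (A=0 B=0 C=11)
Step 6: fill(A) -> (A=8 B=0 C=11)
Step 7: empty(C) -> (A=8 B=0 C=0)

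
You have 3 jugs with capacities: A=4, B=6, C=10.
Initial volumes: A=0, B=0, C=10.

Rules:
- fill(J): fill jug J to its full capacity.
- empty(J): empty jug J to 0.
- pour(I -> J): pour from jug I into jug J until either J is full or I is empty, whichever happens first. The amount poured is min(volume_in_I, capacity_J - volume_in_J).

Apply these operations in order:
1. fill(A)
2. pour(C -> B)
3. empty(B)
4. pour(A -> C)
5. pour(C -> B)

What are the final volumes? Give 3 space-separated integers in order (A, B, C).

Step 1: fill(A) -> (A=4 B=0 C=10)
Step 2: pour(C -> B) -> (A=4 B=6 C=4)
Step 3: empty(B) -> (A=4 B=0 C=4)
Step 4: pour(A -> C) -> (A=0 B=0 C=8)
Step 5: pour(C -> B) -> (A=0 B=6 C=2)

Answer: 0 6 2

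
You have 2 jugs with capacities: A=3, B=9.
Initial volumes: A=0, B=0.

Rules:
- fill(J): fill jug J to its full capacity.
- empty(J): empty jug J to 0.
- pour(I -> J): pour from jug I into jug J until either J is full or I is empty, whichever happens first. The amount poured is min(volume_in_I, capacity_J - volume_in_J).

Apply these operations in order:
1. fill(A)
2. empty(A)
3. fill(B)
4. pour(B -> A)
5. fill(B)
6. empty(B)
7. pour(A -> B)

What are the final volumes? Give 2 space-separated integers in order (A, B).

Step 1: fill(A) -> (A=3 B=0)
Step 2: empty(A) -> (A=0 B=0)
Step 3: fill(B) -> (A=0 B=9)
Step 4: pour(B -> A) -> (A=3 B=6)
Step 5: fill(B) -> (A=3 B=9)
Step 6: empty(B) -> (A=3 B=0)
Step 7: pour(A -> B) -> (A=0 B=3)

Answer: 0 3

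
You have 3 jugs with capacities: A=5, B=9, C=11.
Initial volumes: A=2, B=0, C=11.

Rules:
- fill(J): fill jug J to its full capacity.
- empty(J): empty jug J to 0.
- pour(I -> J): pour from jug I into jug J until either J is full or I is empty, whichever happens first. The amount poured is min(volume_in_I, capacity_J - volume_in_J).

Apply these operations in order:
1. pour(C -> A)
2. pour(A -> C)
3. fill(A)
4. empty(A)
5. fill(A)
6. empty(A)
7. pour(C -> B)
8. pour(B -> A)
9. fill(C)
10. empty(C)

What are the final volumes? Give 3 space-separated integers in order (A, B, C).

Answer: 5 4 0

Derivation:
Step 1: pour(C -> A) -> (A=5 B=0 C=8)
Step 2: pour(A -> C) -> (A=2 B=0 C=11)
Step 3: fill(A) -> (A=5 B=0 C=11)
Step 4: empty(A) -> (A=0 B=0 C=11)
Step 5: fill(A) -> (A=5 B=0 C=11)
Step 6: empty(A) -> (A=0 B=0 C=11)
Step 7: pour(C -> B) -> (A=0 B=9 C=2)
Step 8: pour(B -> A) -> (A=5 B=4 C=2)
Step 9: fill(C) -> (A=5 B=4 C=11)
Step 10: empty(C) -> (A=5 B=4 C=0)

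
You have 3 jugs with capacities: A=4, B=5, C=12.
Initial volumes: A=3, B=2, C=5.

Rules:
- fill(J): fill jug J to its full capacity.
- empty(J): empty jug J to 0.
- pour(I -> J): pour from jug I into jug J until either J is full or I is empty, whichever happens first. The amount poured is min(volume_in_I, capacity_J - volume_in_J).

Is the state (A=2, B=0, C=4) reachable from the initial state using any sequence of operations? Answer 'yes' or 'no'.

BFS from (A=3, B=2, C=5):
  1. pour(C -> A) -> (A=4 B=2 C=4)
  2. empty(A) -> (A=0 B=2 C=4)
  3. pour(B -> A) -> (A=2 B=0 C=4)
Target reached → yes.

Answer: yes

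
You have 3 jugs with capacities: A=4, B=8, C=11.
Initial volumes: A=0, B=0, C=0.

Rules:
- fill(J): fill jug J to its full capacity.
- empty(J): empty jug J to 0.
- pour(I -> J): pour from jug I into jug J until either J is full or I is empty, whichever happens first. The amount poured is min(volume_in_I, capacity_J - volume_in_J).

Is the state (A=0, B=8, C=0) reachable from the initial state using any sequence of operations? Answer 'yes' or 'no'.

Answer: yes

Derivation:
BFS from (A=0, B=0, C=0):
  1. fill(B) -> (A=0 B=8 C=0)
Target reached → yes.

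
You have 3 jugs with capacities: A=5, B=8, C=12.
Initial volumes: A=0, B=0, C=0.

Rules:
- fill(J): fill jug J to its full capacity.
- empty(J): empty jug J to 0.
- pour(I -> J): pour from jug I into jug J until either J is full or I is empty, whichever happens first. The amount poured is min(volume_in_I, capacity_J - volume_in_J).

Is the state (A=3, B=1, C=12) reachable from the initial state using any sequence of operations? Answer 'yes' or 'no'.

Answer: yes

Derivation:
BFS from (A=0, B=0, C=0):
  1. fill(B) -> (A=0 B=8 C=0)
  2. pour(B -> A) -> (A=5 B=3 C=0)
  3. pour(A -> C) -> (A=0 B=3 C=5)
  4. pour(B -> A) -> (A=3 B=0 C=5)
  5. fill(B) -> (A=3 B=8 C=5)
  6. pour(B -> C) -> (A=3 B=1 C=12)
Target reached → yes.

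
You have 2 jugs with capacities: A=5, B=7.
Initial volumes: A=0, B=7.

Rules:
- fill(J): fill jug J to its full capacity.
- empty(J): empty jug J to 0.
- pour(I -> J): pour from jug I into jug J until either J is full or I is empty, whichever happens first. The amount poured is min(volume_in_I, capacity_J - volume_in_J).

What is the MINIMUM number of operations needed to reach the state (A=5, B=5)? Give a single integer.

BFS from (A=0, B=7). One shortest path:
  1. fill(A) -> (A=5 B=7)
  2. empty(B) -> (A=5 B=0)
  3. pour(A -> B) -> (A=0 B=5)
  4. fill(A) -> (A=5 B=5)
Reached target in 4 moves.

Answer: 4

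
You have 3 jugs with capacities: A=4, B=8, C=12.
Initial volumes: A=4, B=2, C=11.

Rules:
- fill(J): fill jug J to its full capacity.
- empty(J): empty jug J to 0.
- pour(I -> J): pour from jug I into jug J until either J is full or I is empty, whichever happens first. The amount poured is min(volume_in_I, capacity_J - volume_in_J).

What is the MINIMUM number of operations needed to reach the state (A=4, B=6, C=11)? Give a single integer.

Answer: 2

Derivation:
BFS from (A=4, B=2, C=11). One shortest path:
  1. pour(A -> B) -> (A=0 B=6 C=11)
  2. fill(A) -> (A=4 B=6 C=11)
Reached target in 2 moves.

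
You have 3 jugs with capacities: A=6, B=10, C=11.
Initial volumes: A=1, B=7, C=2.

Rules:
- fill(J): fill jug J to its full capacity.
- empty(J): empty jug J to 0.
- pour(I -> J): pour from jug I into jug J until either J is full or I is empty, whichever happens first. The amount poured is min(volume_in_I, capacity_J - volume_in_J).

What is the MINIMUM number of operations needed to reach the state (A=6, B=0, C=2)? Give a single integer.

Answer: 2

Derivation:
BFS from (A=1, B=7, C=2). One shortest path:
  1. fill(A) -> (A=6 B=7 C=2)
  2. empty(B) -> (A=6 B=0 C=2)
Reached target in 2 moves.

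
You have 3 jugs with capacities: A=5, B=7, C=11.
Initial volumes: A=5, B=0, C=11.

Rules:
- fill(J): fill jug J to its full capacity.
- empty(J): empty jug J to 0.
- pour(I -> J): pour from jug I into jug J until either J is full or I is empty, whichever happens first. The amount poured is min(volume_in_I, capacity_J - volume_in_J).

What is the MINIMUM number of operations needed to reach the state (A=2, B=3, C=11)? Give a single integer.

BFS from (A=5, B=0, C=11). One shortest path:
  1. pour(C -> B) -> (A=5 B=7 C=4)
  2. empty(B) -> (A=5 B=0 C=4)
  3. pour(C -> B) -> (A=5 B=4 C=0)
  4. pour(A -> B) -> (A=2 B=7 C=0)
  5. pour(B -> C) -> (A=2 B=0 C=7)
  6. fill(B) -> (A=2 B=7 C=7)
  7. pour(B -> C) -> (A=2 B=3 C=11)
Reached target in 7 moves.

Answer: 7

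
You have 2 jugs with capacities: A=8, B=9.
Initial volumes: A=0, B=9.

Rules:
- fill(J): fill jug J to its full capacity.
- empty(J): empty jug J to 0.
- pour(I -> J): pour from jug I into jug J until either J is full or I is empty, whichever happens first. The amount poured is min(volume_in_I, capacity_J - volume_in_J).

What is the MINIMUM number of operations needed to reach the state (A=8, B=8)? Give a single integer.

BFS from (A=0, B=9). One shortest path:
  1. fill(A) -> (A=8 B=9)
  2. empty(B) -> (A=8 B=0)
  3. pour(A -> B) -> (A=0 B=8)
  4. fill(A) -> (A=8 B=8)
Reached target in 4 moves.

Answer: 4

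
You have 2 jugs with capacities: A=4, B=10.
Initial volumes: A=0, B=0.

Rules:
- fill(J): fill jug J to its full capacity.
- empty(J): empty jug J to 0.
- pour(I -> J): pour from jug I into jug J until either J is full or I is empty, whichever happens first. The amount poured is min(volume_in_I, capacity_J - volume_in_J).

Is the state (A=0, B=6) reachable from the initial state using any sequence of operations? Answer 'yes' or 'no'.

Answer: yes

Derivation:
BFS from (A=0, B=0):
  1. fill(B) -> (A=0 B=10)
  2. pour(B -> A) -> (A=4 B=6)
  3. empty(A) -> (A=0 B=6)
Target reached → yes.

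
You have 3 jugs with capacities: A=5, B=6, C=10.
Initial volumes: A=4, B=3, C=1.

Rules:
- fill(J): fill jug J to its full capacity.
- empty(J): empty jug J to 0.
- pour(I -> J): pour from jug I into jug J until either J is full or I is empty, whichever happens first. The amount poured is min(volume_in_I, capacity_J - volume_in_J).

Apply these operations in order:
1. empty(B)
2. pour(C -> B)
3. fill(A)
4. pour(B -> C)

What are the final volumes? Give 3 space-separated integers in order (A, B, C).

Answer: 5 0 1

Derivation:
Step 1: empty(B) -> (A=4 B=0 C=1)
Step 2: pour(C -> B) -> (A=4 B=1 C=0)
Step 3: fill(A) -> (A=5 B=1 C=0)
Step 4: pour(B -> C) -> (A=5 B=0 C=1)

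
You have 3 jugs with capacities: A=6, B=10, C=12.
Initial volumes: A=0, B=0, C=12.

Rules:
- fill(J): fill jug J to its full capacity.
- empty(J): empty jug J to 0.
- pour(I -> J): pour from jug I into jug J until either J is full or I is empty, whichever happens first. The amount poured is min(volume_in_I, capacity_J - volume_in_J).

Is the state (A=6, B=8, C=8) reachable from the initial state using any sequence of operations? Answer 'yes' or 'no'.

BFS from (A=0, B=0, C=12):
  1. pour(C -> B) -> (A=0 B=10 C=2)
  2. pour(B -> A) -> (A=6 B=4 C=2)
  3. pour(A -> C) -> (A=0 B=4 C=8)
  4. pour(B -> A) -> (A=4 B=0 C=8)
  5. fill(B) -> (A=4 B=10 C=8)
  6. pour(B -> A) -> (A=6 B=8 C=8)
Target reached → yes.

Answer: yes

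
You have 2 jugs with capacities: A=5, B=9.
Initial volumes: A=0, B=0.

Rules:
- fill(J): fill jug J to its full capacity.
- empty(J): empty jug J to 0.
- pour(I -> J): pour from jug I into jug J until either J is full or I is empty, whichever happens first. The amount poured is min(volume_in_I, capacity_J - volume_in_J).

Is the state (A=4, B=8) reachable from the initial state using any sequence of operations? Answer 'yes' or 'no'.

Answer: no

Derivation:
BFS explored all 28 reachable states.
Reachable set includes: (0,0), (0,1), (0,2), (0,3), (0,4), (0,5), (0,6), (0,7), (0,8), (0,9), (1,0), (1,9) ...
Target (A=4, B=8) not in reachable set → no.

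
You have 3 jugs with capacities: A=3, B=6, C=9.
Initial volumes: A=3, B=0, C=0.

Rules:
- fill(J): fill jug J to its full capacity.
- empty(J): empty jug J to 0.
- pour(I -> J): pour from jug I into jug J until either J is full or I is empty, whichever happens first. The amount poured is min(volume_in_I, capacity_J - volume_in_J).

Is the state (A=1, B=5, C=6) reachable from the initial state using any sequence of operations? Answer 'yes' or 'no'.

BFS explored all 24 reachable states.
Reachable set includes: (0,0,0), (0,0,3), (0,0,6), (0,0,9), (0,3,0), (0,3,3), (0,3,6), (0,3,9), (0,6,0), (0,6,3), (0,6,6), (0,6,9) ...
Target (A=1, B=5, C=6) not in reachable set → no.

Answer: no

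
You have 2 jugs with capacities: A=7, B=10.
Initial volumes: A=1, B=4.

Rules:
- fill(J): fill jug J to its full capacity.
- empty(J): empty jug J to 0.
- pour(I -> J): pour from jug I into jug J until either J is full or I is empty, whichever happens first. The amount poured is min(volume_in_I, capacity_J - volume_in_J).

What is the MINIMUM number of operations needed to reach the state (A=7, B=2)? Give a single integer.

BFS from (A=1, B=4). One shortest path:
  1. pour(A -> B) -> (A=0 B=5)
  2. fill(A) -> (A=7 B=5)
  3. pour(A -> B) -> (A=2 B=10)
  4. empty(B) -> (A=2 B=0)
  5. pour(A -> B) -> (A=0 B=2)
  6. fill(A) -> (A=7 B=2)
Reached target in 6 moves.

Answer: 6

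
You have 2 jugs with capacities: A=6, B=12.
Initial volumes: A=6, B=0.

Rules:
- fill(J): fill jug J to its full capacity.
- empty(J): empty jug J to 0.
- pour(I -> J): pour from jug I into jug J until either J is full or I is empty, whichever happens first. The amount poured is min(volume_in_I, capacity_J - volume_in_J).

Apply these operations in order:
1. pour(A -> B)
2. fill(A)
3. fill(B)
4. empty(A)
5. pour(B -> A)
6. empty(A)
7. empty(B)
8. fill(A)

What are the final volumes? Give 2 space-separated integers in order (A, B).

Answer: 6 0

Derivation:
Step 1: pour(A -> B) -> (A=0 B=6)
Step 2: fill(A) -> (A=6 B=6)
Step 3: fill(B) -> (A=6 B=12)
Step 4: empty(A) -> (A=0 B=12)
Step 5: pour(B -> A) -> (A=6 B=6)
Step 6: empty(A) -> (A=0 B=6)
Step 7: empty(B) -> (A=0 B=0)
Step 8: fill(A) -> (A=6 B=0)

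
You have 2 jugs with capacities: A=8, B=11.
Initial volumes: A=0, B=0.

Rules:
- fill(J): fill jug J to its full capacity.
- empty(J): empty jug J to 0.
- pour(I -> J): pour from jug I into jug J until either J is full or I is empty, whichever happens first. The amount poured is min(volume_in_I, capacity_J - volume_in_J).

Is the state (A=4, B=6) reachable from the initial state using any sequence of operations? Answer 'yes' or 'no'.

Answer: no

Derivation:
BFS explored all 38 reachable states.
Reachable set includes: (0,0), (0,1), (0,2), (0,3), (0,4), (0,5), (0,6), (0,7), (0,8), (0,9), (0,10), (0,11) ...
Target (A=4, B=6) not in reachable set → no.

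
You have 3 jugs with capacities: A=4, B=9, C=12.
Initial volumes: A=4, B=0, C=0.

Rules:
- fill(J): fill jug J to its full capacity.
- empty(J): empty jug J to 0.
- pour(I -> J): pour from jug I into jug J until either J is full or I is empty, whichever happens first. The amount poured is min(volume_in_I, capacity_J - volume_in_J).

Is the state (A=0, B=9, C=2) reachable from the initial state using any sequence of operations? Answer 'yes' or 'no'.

BFS from (A=4, B=0, C=0):
  1. fill(C) -> (A=4 B=0 C=12)
  2. pour(A -> B) -> (A=0 B=4 C=12)
  3. fill(A) -> (A=4 B=4 C=12)
  4. pour(A -> B) -> (A=0 B=8 C=12)
  5. pour(C -> B) -> (A=0 B=9 C=11)
  6. empty(B) -> (A=0 B=0 C=11)
  7. pour(C -> B) -> (A=0 B=9 C=2)
Target reached → yes.

Answer: yes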